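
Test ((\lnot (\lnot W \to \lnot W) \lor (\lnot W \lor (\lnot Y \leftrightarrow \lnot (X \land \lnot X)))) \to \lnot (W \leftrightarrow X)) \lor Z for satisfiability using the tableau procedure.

Satisfiable

Initial set: {T (((\lnot (\lnot W \to \lnot W) \lor (\lnot W \lor (\lnot Y \leftrightarrow \lnot (X \land \lnot X)))) \to \lnot (W \leftrightarrow X)) \lor Z)}.
T (((\lnot (\lnot W \to \lnot W) \lor (\lnot W \lor (\lnot Y \leftrightarrow \lnot (X \land \lnot X)))) \to \lnot (W \leftrightarrow X)) \lor Z): β-rule — branch into T ((\lnot (\lnot W \to \lnot W) \lor (\lnot W \lor (\lnot Y \leftrightarrow \lnot (X \land \lnot X)))) \to \lnot (W \leftrightarrow X))  //  T Z.
  branch 1 (add T ((\lnot (\lnot W \to \lnot W) \lor (\lnot W \lor (\lnot Y \leftrightarrow \lnot (X \land \lnot X)))) \to \lnot (W \leftrightarrow X))):
    T ((\lnot (\lnot W \to \lnot W) \lor (\lnot W \lor (\lnot Y \leftrightarrow \lnot (X \land \lnot X)))) \to \lnot (W \leftrightarrow X)): β-rule — branch into F (\lnot (\lnot W \to \lnot W) \lor (\lnot W \lor (\lnot Y \leftrightarrow \lnot (X \land \lnot X))))  //  T \lnot (W \leftrightarrow X).
      branch 1.1 (add F (\lnot (\lnot W \to \lnot W) \lor (\lnot W \lor (\lnot Y \leftrightarrow \lnot (X \land \lnot X))))):
        F (\lnot (\lnot W \to \lnot W) \lor (\lnot W \lor (\lnot Y \leftrightarrow \lnot (X \land \lnot X)))): α-rule — add F \lnot (\lnot W \to \lnot W), F (\lnot W \lor (\lnot Y \leftrightarrow \lnot (X \land \lnot X))).
        F (\lnot W \lor (\lnot Y \leftrightarrow \lnot (X \land \lnot X))): α-rule — add F \lnot W, F (\lnot Y \leftrightarrow \lnot (X \land \lnot X)).
        F \lnot (\lnot W \to \lnot W): β-rule — branch into F \lnot W  //  T \lnot W.
          branch 1.1.1 (add F \lnot W):
            F (\lnot Y \leftrightarrow \lnot (X \land \lnot X)): β-rule — branch into T \lnot Y, F \lnot (X \land \lnot X)  //  F \lnot Y, T \lnot (X \land \lnot X).
              branch 1.1.1.1 (add T \lnot Y, F \lnot (X \land \lnot X)):
                F \lnot (X \land \lnot X): α-rule — add T X, T \lnot X.
                × closes — contains both X and \lnot X.
              branch 1.1.1.2 (add F \lnot Y, T \lnot (X \land \lnot X)):
                T \lnot (X \land \lnot X): β-rule — branch into F X  //  F \lnot X.
                  branch 1.1.1.2.1 (add F X):
                    ○ open, literals {W=T, X=F, Y=T}.
                  branch 1.1.1.2.2 (add F \lnot X):
                    ○ open, literals {W=T, X=T, Y=T}.
          branch 1.1.2 (add T \lnot W):
            × closes — contains both W and \lnot W.
      branch 1.2 (add T \lnot (W \leftrightarrow X)):
        T \lnot (W \leftrightarrow X): β-rule — branch into T W, F X  //  F W, T X.
          branch 1.2.1 (add T W, F X):
            ○ open, literals {W=T, X=F}.
          branch 1.2.2 (add F W, T X):
            ○ open, literals {W=F, X=T}.
  branch 2 (add T Z):
    ○ open, literals {Z=T}.
2 branches closed, 5 open.
An open branch gives a satisfying assignment: W=T, X=F, Y=T.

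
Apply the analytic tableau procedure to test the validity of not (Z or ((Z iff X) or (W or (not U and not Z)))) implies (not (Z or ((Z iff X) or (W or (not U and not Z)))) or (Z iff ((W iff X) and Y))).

Assume the negation and expand:
Initial set: {not (not (Z or ((Z iff X) or (W or (not U and not Z)))) implies (not (Z or ((Z iff X) or (W or (not U and not Z)))) or (Z iff ((W iff X) and Y))))}.
not (not (Z or ((Z iff X) or (W or (not U and not Z)))) implies (not (Z or ((Z iff X) or (W or (not U and not Z)))) or (Z iff ((W iff X) and Y)))): α-rule — add not (Z or ((Z iff X) or (W or (not U and not Z)))), not (not (Z or ((Z iff X) or (W or (not U and not Z)))) or (Z iff ((W iff X) and Y))).
not (Z or ((Z iff X) or (W or (not U and not Z)))): α-rule — add not Z, not ((Z iff X) or (W or (not U and not Z))).
not (not (Z or ((Z iff X) or (W or (not U and not Z)))) or (Z iff ((W iff X) and Y))): α-rule — add not not (Z or ((Z iff X) or (W or (not U and not Z)))), not (Z iff ((W iff X) and Y)).
not ((Z iff X) or (W or (not U and not Z))): α-rule — add not (Z iff X), not (W or (not U and not Z)).
not (W or (not U and not Z)): α-rule — add not W, not (not U and not Z).
not not (Z or ((Z iff X) or (W or (not U and not Z)))): β-rule — branch into Z  //  ((Z iff X) or (W or (not U and not Z))).
  branch 1 (add Z):
    × closes — contains both Z and not Z.
  branch 2 (add ((Z iff X) or (W or (not U and not Z)))):
    not (Z iff ((W iff X) and Y)): β-rule — branch into Z, not ((W iff X) and Y)  //  not Z, ((W iff X) and Y).
      branch 2.1 (add Z, not ((W iff X) and Y)):
        × closes — contains both Z and not Z.
      branch 2.2 (add not Z, ((W iff X) and Y)):
        ((W iff X) and Y): α-rule — add (W iff X), Y.
        not (Z iff X): β-rule — branch into Z, not X  //  not Z, X.
          branch 2.2.1 (add Z, not X):
            × closes — contains both Z and not Z.
          branch 2.2.2 (add not Z, X):
            not (not U and not Z): β-rule — branch into not not U  //  not not Z.
              branch 2.2.2.1 (add not not U):
                ((Z iff X) or (W or (not U and not Z))): β-rule — branch into (Z iff X)  //  (W or (not U and not Z)).
                  branch 2.2.2.1.1 (add (Z iff X)):
                    (W iff X): β-rule — branch into W, X  //  not W, not X.
                      branch 2.2.2.1.1.1 (add W, X):
                        × closes — contains both W and not W.
                      branch 2.2.2.1.1.2 (add not W, not X):
                        × closes — contains both X and not X.
                  branch 2.2.2.1.2 (add (W or (not U and not Z))):
                    (W iff X): β-rule — branch into W, X  //  not W, not X.
                      branch 2.2.2.1.2.1 (add W, X):
                        × closes — contains both W and not W.
                      branch 2.2.2.1.2.2 (add not W, not X):
                        × closes — contains both X and not X.
              branch 2.2.2.2 (add not not Z):
                × closes — contains both Z and not Z.
All 8 branches close.
Every branch closed, so the negation is unsatisfiable and the formula is valid.

Valid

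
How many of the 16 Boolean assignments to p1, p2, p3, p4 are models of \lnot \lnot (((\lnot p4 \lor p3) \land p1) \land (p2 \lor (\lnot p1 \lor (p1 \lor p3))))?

Initial set: {\lnot \lnot (((\lnot p4 \lor p3) \land p1) \land (p2 \lor (\lnot p1 \lor (p1 \lor p3))))}.
\lnot \lnot (((\lnot p4 \lor p3) \land p1) \land (p2 \lor (\lnot p1 \lor (p1 \lor p3)))): drop double negation, giving (((\lnot p4 \lor p3) \land p1) \land (p2 \lor (\lnot p1 \lor (p1 \lor p3)))).
(((\lnot p4 \lor p3) \land p1) \land (p2 \lor (\lnot p1 \lor (p1 \lor p3)))): α-rule — add ((\lnot p4 \lor p3) \land p1), (p2 \lor (\lnot p1 \lor (p1 \lor p3))).
((\lnot p4 \lor p3) \land p1): α-rule — add (\lnot p4 \lor p3), p1.
(p2 \lor (\lnot p1 \lor (p1 \lor p3))): β-rule — branch into p2  //  (\lnot p1 \lor (p1 \lor p3)).
  branch 1 (add p2):
    (\lnot p4 \lor p3): β-rule — branch into \lnot p4  //  p3.
      branch 1.1 (add \lnot p4):
        ○ open, literals {p1=1, p2=1, p4=0}.
      branch 1.2 (add p3):
        ○ open, literals {p1=1, p2=1, p3=1}.
  branch 2 (add (\lnot p1 \lor (p1 \lor p3))):
    (\lnot p4 \lor p3): β-rule — branch into \lnot p4  //  p3.
      branch 2.1 (add \lnot p4):
        (\lnot p1 \lor (p1 \lor p3)): β-rule — branch into \lnot p1  //  (p1 \lor p3).
          branch 2.1.1 (add \lnot p1):
            × closes — contains both p1 and \lnot p1.
          branch 2.1.2 (add (p1 \lor p3)):
            (p1 \lor p3): β-rule — branch into p1  //  p3.
              branch 2.1.2.1 (add p1):
                ○ open, literals {p1=1, p4=0}.
              branch 2.1.2.2 (add p3):
                ○ open, literals {p1=1, p3=1, p4=0}.
      branch 2.2 (add p3):
        (\lnot p1 \lor (p1 \lor p3)): β-rule — branch into \lnot p1  //  (p1 \lor p3).
          branch 2.2.1 (add \lnot p1):
            × closes — contains both p1 and \lnot p1.
          branch 2.2.2 (add (p1 \lor p3)):
            (p1 \lor p3): β-rule — branch into p1  //  p3.
              branch 2.2.2.1 (add p1):
                ○ open, literals {p1=1, p3=1}.
              branch 2.2.2.2 (add p3):
                ○ open, literals {p1=1, p3=1}.
2 branches closed, 6 open.
Each open branch fixes some atoms; the unmentioned ones are free. Counting distinct full assignments: branch {p1=1, p2=1, p4=0} (p3) contributes 2 new; branch {p1=1, p2=1, p3=1} (p4) contributes 1 new; branch {p1=1, p4=0} (p2, p3) contributes 2 new; branch {p1=1, p3=1, p4=0} (p2) contributes 0 new; branch {p1=1, p3=1} (p2, p4) contributes 1 new; branch {p1=1, p3=1} (p2, p4) contributes 0 new. Total: 6.

6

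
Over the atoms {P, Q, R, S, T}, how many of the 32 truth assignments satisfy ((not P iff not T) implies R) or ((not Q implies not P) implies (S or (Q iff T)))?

31

Initial set: {(((not P iff not T) implies R) or ((not Q implies not P) implies (S or (Q iff T))))}.
(((not P iff not T) implies R) or ((not Q implies not P) implies (S or (Q iff T)))): β-rule — branch into ((not P iff not T) implies R)  //  ((not Q implies not P) implies (S or (Q iff T))).
  branch 1 (add ((not P iff not T) implies R)):
    ((not P iff not T) implies R): β-rule — branch into not (not P iff not T)  //  R.
      branch 1.1 (add not (not P iff not T)):
        not (not P iff not T): β-rule — branch into not P, not not T  //  not not P, not T.
          branch 1.1.1 (add not P, not not T):
            ○ open, literals {P=false, T=true}.
          branch 1.1.2 (add not not P, not T):
            ○ open, literals {P=true, T=false}.
      branch 1.2 (add R):
        ○ open, literals {R=true}.
  branch 2 (add ((not Q implies not P) implies (S or (Q iff T)))):
    ((not Q implies not P) implies (S or (Q iff T))): β-rule — branch into not (not Q implies not P)  //  (S or (Q iff T)).
      branch 2.1 (add not (not Q implies not P)):
        not (not Q implies not P): α-rule — add not Q, not not P.
        ○ open, literals {P=true, Q=false}.
      branch 2.2 (add (S or (Q iff T))):
        (S or (Q iff T)): β-rule — branch into S  //  (Q iff T).
          branch 2.2.1 (add S):
            ○ open, literals {S=true}.
          branch 2.2.2 (add (Q iff T)):
            (Q iff T): β-rule — branch into Q, T  //  not Q, not T.
              branch 2.2.2.1 (add Q, T):
                ○ open, literals {Q=true, T=true}.
              branch 2.2.2.2 (add not Q, not T):
                ○ open, literals {Q=false, T=false}.
0 branches closed, 7 open.
Each open branch fixes some atoms; the unmentioned ones are free. Counting distinct full assignments: branch {P=false, T=true} (Q, R, S) contributes 8 new; branch {P=true, T=false} (Q, R, S) contributes 8 new; branch {R=true} (P, Q, S, T) contributes 8 new; branch {P=true, Q=false} (R, S, T) contributes 2 new; branch {S=true} (P, Q, R, T) contributes 3 new; branch {Q=true, T=true} (P, R, S) contributes 1 new; branch {Q=false, T=false} (P, R, S) contributes 1 new. Total: 31.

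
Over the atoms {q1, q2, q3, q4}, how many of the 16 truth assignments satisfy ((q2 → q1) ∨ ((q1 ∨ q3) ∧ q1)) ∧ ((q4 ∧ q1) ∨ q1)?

Initial set: {(((q2 → q1) ∨ ((q1 ∨ q3) ∧ q1)) ∧ ((q4 ∧ q1) ∨ q1))}.
(((q2 → q1) ∨ ((q1 ∨ q3) ∧ q1)) ∧ ((q4 ∧ q1) ∨ q1)): α-rule — add ((q2 → q1) ∨ ((q1 ∨ q3) ∧ q1)), ((q4 ∧ q1) ∨ q1).
((q2 → q1) ∨ ((q1 ∨ q3) ∧ q1)): β-rule — branch into (q2 → q1)  //  ((q1 ∨ q3) ∧ q1).
  branch 1 (add (q2 → q1)):
    ((q4 ∧ q1) ∨ q1): β-rule — branch into (q4 ∧ q1)  //  q1.
      branch 1.1 (add (q4 ∧ q1)):
        (q4 ∧ q1): α-rule — add q4, q1.
        (q2 → q1): β-rule — branch into ¬q2  //  q1.
          branch 1.1.1 (add ¬q2):
            ○ open, literals {q1=T, q2=F, q4=T}.
          branch 1.1.2 (add q1):
            ○ open, literals {q1=T, q4=T}.
      branch 1.2 (add q1):
        (q2 → q1): β-rule — branch into ¬q2  //  q1.
          branch 1.2.1 (add ¬q2):
            ○ open, literals {q1=T, q2=F}.
          branch 1.2.2 (add q1):
            ○ open, literals {q1=T}.
  branch 2 (add ((q1 ∨ q3) ∧ q1)):
    ((q1 ∨ q3) ∧ q1): α-rule — add (q1 ∨ q3), q1.
    ((q4 ∧ q1) ∨ q1): β-rule — branch into (q4 ∧ q1)  //  q1.
      branch 2.1 (add (q4 ∧ q1)):
        (q4 ∧ q1): α-rule — add q4, q1.
        (q1 ∨ q3): β-rule — branch into q1  //  q3.
          branch 2.1.1 (add q1):
            ○ open, literals {q1=T, q4=T}.
          branch 2.1.2 (add q3):
            ○ open, literals {q1=T, q3=T, q4=T}.
      branch 2.2 (add q1):
        (q1 ∨ q3): β-rule — branch into q1  //  q3.
          branch 2.2.1 (add q1):
            ○ open, literals {q1=T}.
          branch 2.2.2 (add q3):
            ○ open, literals {q1=T, q3=T}.
0 branches closed, 8 open.
Each open branch fixes some atoms; the unmentioned ones are free. Counting distinct full assignments: branch {q1=T, q2=F, q4=T} (q3) contributes 2 new; branch {q1=T, q4=T} (q2, q3) contributes 2 new; branch {q1=T, q2=F} (q3, q4) contributes 2 new; branch {q1=T} (q2, q3, q4) contributes 2 new; branch {q1=T, q4=T} (q2, q3) contributes 0 new; branch {q1=T, q3=T, q4=T} (q2) contributes 0 new; branch {q1=T} (q2, q3, q4) contributes 0 new; branch {q1=T, q3=T} (q2, q4) contributes 0 new. Total: 8.

8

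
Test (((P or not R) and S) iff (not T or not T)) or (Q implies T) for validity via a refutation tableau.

Not valid

Assume the negation and expand:
Initial set: {not ((((P or not R) and S) iff (not T or not T)) or (Q implies T))}.
not ((((P or not R) and S) iff (not T or not T)) or (Q implies T)): α-rule — add not (((P or not R) and S) iff (not T or not T)), not (Q implies T).
not (Q implies T): α-rule — add Q, not T.
not (((P or not R) and S) iff (not T or not T)): β-rule — branch into ((P or not R) and S), not (not T or not T)  //  not ((P or not R) and S), (not T or not T).
  branch 1 (add ((P or not R) and S), not (not T or not T)):
    ((P or not R) and S): α-rule — add (P or not R), S.
    not (not T or not T): α-rule — add not not T, not not T.
    × closes — contains both T and not T.
  branch 2 (add not ((P or not R) and S), (not T or not T)):
    not ((P or not R) and S): β-rule — branch into not (P or not R)  //  not S.
      branch 2.1 (add not (P or not R)):
        not (P or not R): α-rule — add not P, not not R.
        (not T or not T): β-rule — branch into not T  //  not T.
          branch 2.1.1 (add not T):
            ○ open, literals {P=false, Q=true, R=true, T=false}.
          branch 2.1.2 (add not T):
            ○ open, literals {P=false, Q=true, R=true, T=false}.
      branch 2.2 (add not S):
        (not T or not T): β-rule — branch into not T  //  not T.
          branch 2.2.1 (add not T):
            ○ open, literals {Q=true, S=false, T=false}.
          branch 2.2.2 (add not T):
            ○ open, literals {Q=true, S=false, T=false}.
1 branch closed, 4 open.
An open branch gives a countermodel: P=false, Q=true, R=true, T=false (unmentioned atoms arbitrary); under it the original formula is false.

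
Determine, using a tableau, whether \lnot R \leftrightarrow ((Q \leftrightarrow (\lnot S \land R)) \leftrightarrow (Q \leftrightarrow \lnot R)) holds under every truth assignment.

Assume the negation and expand:
Initial set: {\lnot (\lnot R \leftrightarrow ((Q \leftrightarrow (\lnot S \land R)) \leftrightarrow (Q \leftrightarrow \lnot R)))}.
\lnot (\lnot R \leftrightarrow ((Q \leftrightarrow (\lnot S \land R)) \leftrightarrow (Q \leftrightarrow \lnot R))): β-rule — branch into \lnot R, \lnot ((Q \leftrightarrow (\lnot S \land R)) \leftrightarrow (Q \leftrightarrow \lnot R))  //  \lnot \lnot R, ((Q \leftrightarrow (\lnot S \land R)) \leftrightarrow (Q \leftrightarrow \lnot R)).
  branch 1 (add \lnot R, \lnot ((Q \leftrightarrow (\lnot S \land R)) \leftrightarrow (Q \leftrightarrow \lnot R))):
    \lnot ((Q \leftrightarrow (\lnot S \land R)) \leftrightarrow (Q \leftrightarrow \lnot R)): β-rule — branch into (Q \leftrightarrow (\lnot S \land R)), \lnot (Q \leftrightarrow \lnot R)  //  \lnot (Q \leftrightarrow (\lnot S \land R)), (Q \leftrightarrow \lnot R).
      branch 1.1 (add (Q \leftrightarrow (\lnot S \land R)), \lnot (Q \leftrightarrow \lnot R)):
        (Q \leftrightarrow (\lnot S \land R)): β-rule — branch into Q, (\lnot S \land R)  //  \lnot Q, \lnot (\lnot S \land R).
          branch 1.1.1 (add Q, (\lnot S \land R)):
            (\lnot S \land R): α-rule — add \lnot S, R.
            × closes — contains both R and \lnot R.
          branch 1.1.2 (add \lnot Q, \lnot (\lnot S \land R)):
            \lnot (Q \leftrightarrow \lnot R): β-rule — branch into Q, \lnot \lnot R  //  \lnot Q, \lnot R.
              branch 1.1.2.1 (add Q, \lnot \lnot R):
                × closes — contains both Q and \lnot Q.
              branch 1.1.2.2 (add \lnot Q, \lnot R):
                \lnot (\lnot S \land R): β-rule — branch into \lnot \lnot S  //  \lnot R.
                  branch 1.1.2.2.1 (add \lnot \lnot S):
                    ○ open, literals {Q=0, R=0, S=1}.
                  branch 1.1.2.2.2 (add \lnot R):
                    ○ open, literals {Q=0, R=0}.
      branch 1.2 (add \lnot (Q \leftrightarrow (\lnot S \land R)), (Q \leftrightarrow \lnot R)):
        \lnot (Q \leftrightarrow (\lnot S \land R)): β-rule — branch into Q, \lnot (\lnot S \land R)  //  \lnot Q, (\lnot S \land R).
          branch 1.2.1 (add Q, \lnot (\lnot S \land R)):
            (Q \leftrightarrow \lnot R): β-rule — branch into Q, \lnot R  //  \lnot Q, \lnot \lnot R.
              branch 1.2.1.1 (add Q, \lnot R):
                \lnot (\lnot S \land R): β-rule — branch into \lnot \lnot S  //  \lnot R.
                  branch 1.2.1.1.1 (add \lnot \lnot S):
                    ○ open, literals {Q=1, R=0, S=1}.
                  branch 1.2.1.1.2 (add \lnot R):
                    ○ open, literals {Q=1, R=0}.
              branch 1.2.1.2 (add \lnot Q, \lnot \lnot R):
                × closes — contains both Q and \lnot Q.
          branch 1.2.2 (add \lnot Q, (\lnot S \land R)):
            (\lnot S \land R): α-rule — add \lnot S, R.
            × closes — contains both R and \lnot R.
  branch 2 (add \lnot \lnot R, ((Q \leftrightarrow (\lnot S \land R)) \leftrightarrow (Q \leftrightarrow \lnot R))):
    ((Q \leftrightarrow (\lnot S \land R)) \leftrightarrow (Q \leftrightarrow \lnot R)): β-rule — branch into (Q \leftrightarrow (\lnot S \land R)), (Q \leftrightarrow \lnot R)  //  \lnot (Q \leftrightarrow (\lnot S \land R)), \lnot (Q \leftrightarrow \lnot R).
      branch 2.1 (add (Q \leftrightarrow (\lnot S \land R)), (Q \leftrightarrow \lnot R)):
        (Q \leftrightarrow (\lnot S \land R)): β-rule — branch into Q, (\lnot S \land R)  //  \lnot Q, \lnot (\lnot S \land R).
          branch 2.1.1 (add Q, (\lnot S \land R)):
            (\lnot S \land R): α-rule — add \lnot S, R.
            (Q \leftrightarrow \lnot R): β-rule — branch into Q, \lnot R  //  \lnot Q, \lnot \lnot R.
              branch 2.1.1.1 (add Q, \lnot R):
                × closes — contains both R and \lnot R.
              branch 2.1.1.2 (add \lnot Q, \lnot \lnot R):
                × closes — contains both Q and \lnot Q.
          branch 2.1.2 (add \lnot Q, \lnot (\lnot S \land R)):
            (Q \leftrightarrow \lnot R): β-rule — branch into Q, \lnot R  //  \lnot Q, \lnot \lnot R.
              branch 2.1.2.1 (add Q, \lnot R):
                × closes — contains both Q and \lnot Q.
              branch 2.1.2.2 (add \lnot Q, \lnot \lnot R):
                \lnot (\lnot S \land R): β-rule — branch into \lnot \lnot S  //  \lnot R.
                  branch 2.1.2.2.1 (add \lnot \lnot S):
                    ○ open, literals {Q=0, R=1, S=1}.
                  branch 2.1.2.2.2 (add \lnot R):
                    × closes — contains both R and \lnot R.
      branch 2.2 (add \lnot (Q \leftrightarrow (\lnot S \land R)), \lnot (Q \leftrightarrow \lnot R)):
        \lnot (Q \leftrightarrow (\lnot S \land R)): β-rule — branch into Q, \lnot (\lnot S \land R)  //  \lnot Q, (\lnot S \land R).
          branch 2.2.1 (add Q, \lnot (\lnot S \land R)):
            \lnot (Q \leftrightarrow \lnot R): β-rule — branch into Q, \lnot \lnot R  //  \lnot Q, \lnot R.
              branch 2.2.1.1 (add Q, \lnot \lnot R):
                \lnot (\lnot S \land R): β-rule — branch into \lnot \lnot S  //  \lnot R.
                  branch 2.2.1.1.1 (add \lnot \lnot S):
                    ○ open, literals {Q=1, R=1, S=1}.
                  branch 2.2.1.1.2 (add \lnot R):
                    × closes — contains both R and \lnot R.
              branch 2.2.1.2 (add \lnot Q, \lnot R):
                × closes — contains both Q and \lnot Q.
          branch 2.2.2 (add \lnot Q, (\lnot S \land R)):
            (\lnot S \land R): α-rule — add \lnot S, R.
            \lnot (Q \leftrightarrow \lnot R): β-rule — branch into Q, \lnot \lnot R  //  \lnot Q, \lnot R.
              branch 2.2.2.1 (add Q, \lnot \lnot R):
                × closes — contains both Q and \lnot Q.
              branch 2.2.2.2 (add \lnot Q, \lnot R):
                × closes — contains both R and \lnot R.
12 branches closed, 6 open.
An open branch gives a countermodel: Q=0, R=0, S=1 (unmentioned atoms arbitrary); under it the original formula is false.

Not valid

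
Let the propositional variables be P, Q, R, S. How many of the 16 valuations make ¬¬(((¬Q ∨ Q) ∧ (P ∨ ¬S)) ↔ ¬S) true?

12

Initial set: {¬¬(((¬Q ∨ Q) ∧ (P ∨ ¬S)) ↔ ¬S)}.
¬¬(((¬Q ∨ Q) ∧ (P ∨ ¬S)) ↔ ¬S): drop double negation, giving (((¬Q ∨ Q) ∧ (P ∨ ¬S)) ↔ ¬S).
(((¬Q ∨ Q) ∧ (P ∨ ¬S)) ↔ ¬S): β-rule — branch into ((¬Q ∨ Q) ∧ (P ∨ ¬S)), ¬S  //  ¬((¬Q ∨ Q) ∧ (P ∨ ¬S)), ¬¬S.
  branch 1 (add ((¬Q ∨ Q) ∧ (P ∨ ¬S)), ¬S):
    ((¬Q ∨ Q) ∧ (P ∨ ¬S)): α-rule — add (¬Q ∨ Q), (P ∨ ¬S).
    (¬Q ∨ Q): β-rule — branch into ¬Q  //  Q.
      branch 1.1 (add ¬Q):
        (P ∨ ¬S): β-rule — branch into P  //  ¬S.
          branch 1.1.1 (add P):
            ○ open, literals {P=T, Q=F, S=F}.
          branch 1.1.2 (add ¬S):
            ○ open, literals {Q=F, S=F}.
      branch 1.2 (add Q):
        (P ∨ ¬S): β-rule — branch into P  //  ¬S.
          branch 1.2.1 (add P):
            ○ open, literals {P=T, Q=T, S=F}.
          branch 1.2.2 (add ¬S):
            ○ open, literals {Q=T, S=F}.
  branch 2 (add ¬((¬Q ∨ Q) ∧ (P ∨ ¬S)), ¬¬S):
    ¬((¬Q ∨ Q) ∧ (P ∨ ¬S)): β-rule — branch into ¬(¬Q ∨ Q)  //  ¬(P ∨ ¬S).
      branch 2.1 (add ¬(¬Q ∨ Q)):
        ¬(¬Q ∨ Q): α-rule — add ¬¬Q, ¬Q.
        × closes — contains both Q and ¬Q.
      branch 2.2 (add ¬(P ∨ ¬S)):
        ¬(P ∨ ¬S): α-rule — add ¬P, ¬¬S.
        ○ open, literals {P=F, S=T}.
1 branch closed, 5 open.
Each open branch fixes some atoms; the unmentioned ones are free. Counting distinct full assignments: branch {P=T, Q=F, S=F} (R) contributes 2 new; branch {Q=F, S=F} (P, R) contributes 2 new; branch {P=T, Q=T, S=F} (R) contributes 2 new; branch {Q=T, S=F} (P, R) contributes 2 new; branch {P=F, S=T} (Q, R) contributes 4 new. Total: 12.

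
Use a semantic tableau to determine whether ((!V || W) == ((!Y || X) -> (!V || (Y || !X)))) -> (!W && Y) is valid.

Assume the negation and expand:
Initial set: {!(((!V || W) == ((!Y || X) -> (!V || (Y || !X)))) -> (!W && Y))}.
!(((!V || W) == ((!Y || X) -> (!V || (Y || !X)))) -> (!W && Y)): α-rule — add ((!V || W) == ((!Y || X) -> (!V || (Y || !X)))), !(!W && Y).
((!V || W) == ((!Y || X) -> (!V || (Y || !X)))): β-rule — branch into (!V || W), ((!Y || X) -> (!V || (Y || !X)))  //  !(!V || W), !((!Y || X) -> (!V || (Y || !X))).
  branch 1 (add (!V || W), ((!Y || X) -> (!V || (Y || !X)))):
    !(!W && Y): β-rule — branch into !!W  //  !Y.
      branch 1.1 (add !!W):
        (!V || W): β-rule — branch into !V  //  W.
          branch 1.1.1 (add !V):
            ((!Y || X) -> (!V || (Y || !X))): β-rule — branch into !(!Y || X)  //  (!V || (Y || !X)).
              branch 1.1.1.1 (add !(!Y || X)):
                !(!Y || X): α-rule — add !!Y, !X.
                ○ open, literals {V=false, W=true, X=false, Y=true}.
              branch 1.1.1.2 (add (!V || (Y || !X))):
                (!V || (Y || !X)): β-rule — branch into !V  //  (Y || !X).
                  branch 1.1.1.2.1 (add !V):
                    ○ open, literals {V=false, W=true}.
                  branch 1.1.1.2.2 (add (Y || !X)):
                    (Y || !X): β-rule — branch into Y  //  !X.
                      branch 1.1.1.2.2.1 (add Y):
                        ○ open, literals {V=false, W=true, Y=true}.
                      branch 1.1.1.2.2.2 (add !X):
                        ○ open, literals {V=false, W=true, X=false}.
          branch 1.1.2 (add W):
            ((!Y || X) -> (!V || (Y || !X))): β-rule — branch into !(!Y || X)  //  (!V || (Y || !X)).
              branch 1.1.2.1 (add !(!Y || X)):
                !(!Y || X): α-rule — add !!Y, !X.
                ○ open, literals {W=true, X=false, Y=true}.
              branch 1.1.2.2 (add (!V || (Y || !X))):
                (!V || (Y || !X)): β-rule — branch into !V  //  (Y || !X).
                  branch 1.1.2.2.1 (add !V):
                    ○ open, literals {V=false, W=true}.
                  branch 1.1.2.2.2 (add (Y || !X)):
                    (Y || !X): β-rule — branch into Y  //  !X.
                      branch 1.1.2.2.2.1 (add Y):
                        ○ open, literals {W=true, Y=true}.
                      branch 1.1.2.2.2.2 (add !X):
                        ○ open, literals {W=true, X=false}.
      branch 1.2 (add !Y):
        (!V || W): β-rule — branch into !V  //  W.
          branch 1.2.1 (add !V):
            ((!Y || X) -> (!V || (Y || !X))): β-rule — branch into !(!Y || X)  //  (!V || (Y || !X)).
              branch 1.2.1.1 (add !(!Y || X)):
                !(!Y || X): α-rule — add !!Y, !X.
                × closes — contains both Y and !Y.
              branch 1.2.1.2 (add (!V || (Y || !X))):
                (!V || (Y || !X)): β-rule — branch into !V  //  (Y || !X).
                  branch 1.2.1.2.1 (add !V):
                    ○ open, literals {V=false, Y=false}.
                  branch 1.2.1.2.2 (add (Y || !X)):
                    (Y || !X): β-rule — branch into Y  //  !X.
                      branch 1.2.1.2.2.1 (add Y):
                        × closes — contains both Y and !Y.
                      branch 1.2.1.2.2.2 (add !X):
                        ○ open, literals {V=false, X=false, Y=false}.
          branch 1.2.2 (add W):
            ((!Y || X) -> (!V || (Y || !X))): β-rule — branch into !(!Y || X)  //  (!V || (Y || !X)).
              branch 1.2.2.1 (add !(!Y || X)):
                !(!Y || X): α-rule — add !!Y, !X.
                × closes — contains both Y and !Y.
              branch 1.2.2.2 (add (!V || (Y || !X))):
                (!V || (Y || !X)): β-rule — branch into !V  //  (Y || !X).
                  branch 1.2.2.2.1 (add !V):
                    ○ open, literals {V=false, W=true, Y=false}.
                  branch 1.2.2.2.2 (add (Y || !X)):
                    (Y || !X): β-rule — branch into Y  //  !X.
                      branch 1.2.2.2.2.1 (add Y):
                        × closes — contains both Y and !Y.
                      branch 1.2.2.2.2.2 (add !X):
                        ○ open, literals {W=true, X=false, Y=false}.
  branch 2 (add !(!V || W), !((!Y || X) -> (!V || (Y || !X)))):
    !(!V || W): α-rule — add !!V, !W.
    !((!Y || X) -> (!V || (Y || !X))): α-rule — add (!Y || X), !(!V || (Y || !X)).
    !(!V || (Y || !X)): α-rule — add !!V, !(Y || !X).
    !(Y || !X): α-rule — add !Y, !!X.
    !(!W && Y): β-rule — branch into !!W  //  !Y.
      branch 2.1 (add !!W):
        × closes — contains both W and !W.
      branch 2.2 (add !Y):
        (!Y || X): β-rule — branch into !Y  //  X.
          branch 2.2.1 (add !Y):
            ○ open, literals {V=true, W=false, X=true, Y=false}.
          branch 2.2.2 (add X):
            ○ open, literals {V=true, W=false, X=true, Y=false}.
5 branches closed, 14 open.
An open branch gives a countermodel: V=false, W=true, X=false, Y=true (unmentioned atoms arbitrary); under it the original formula is false.

Not valid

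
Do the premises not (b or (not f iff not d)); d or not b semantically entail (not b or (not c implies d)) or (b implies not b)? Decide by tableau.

Yes

Initial set: {not (b or (not f iff not d)); (d or not b); not ((not b or (not c implies d)) or (b implies not b))}.
not (b or (not f iff not d)): α-rule — add not b, not (not f iff not d).
not ((not b or (not c implies d)) or (b implies not b)): α-rule — add not (not b or (not c implies d)), not (b implies not b).
not (not b or (not c implies d)): α-rule — add not not b, not (not c implies d).
× closes — contains both b and not b.
All 1 branch closes.
Every branch closed, so the premises entail the conclusion.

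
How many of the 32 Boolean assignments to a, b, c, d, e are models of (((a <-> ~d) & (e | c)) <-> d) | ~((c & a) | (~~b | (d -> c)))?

19

Initial set: {T ((((a <-> ~d) & (e | c)) <-> d) | ~((c & a) | (~~b | (d -> c))))}.
T ((((a <-> ~d) & (e | c)) <-> d) | ~((c & a) | (~~b | (d -> c)))): β-rule — branch into T (((a <-> ~d) & (e | c)) <-> d)  //  T ~((c & a) | (~~b | (d -> c))).
  branch 1 (add T (((a <-> ~d) & (e | c)) <-> d)):
    T (((a <-> ~d) & (e | c)) <-> d): β-rule — branch into T ((a <-> ~d) & (e | c)), T d  //  F ((a <-> ~d) & (e | c)), F d.
      branch 1.1 (add T ((a <-> ~d) & (e | c)), T d):
        T ((a <-> ~d) & (e | c)): α-rule — add T (a <-> ~d), T (e | c).
        T (a <-> ~d): β-rule — branch into T a, T ~d  //  F a, F ~d.
          branch 1.1.1 (add T a, T ~d):
            × closes — contains both d and ~d.
          branch 1.1.2 (add F a, F ~d):
            T (e | c): β-rule — branch into T e  //  T c.
              branch 1.1.2.1 (add T e):
                ○ open, literals {a=F, d=T, e=T}.
              branch 1.1.2.2 (add T c):
                ○ open, literals {a=F, c=T, d=T}.
      branch 1.2 (add F ((a <-> ~d) & (e | c)), F d):
        F ((a <-> ~d) & (e | c)): β-rule — branch into F (a <-> ~d)  //  F (e | c).
          branch 1.2.1 (add F (a <-> ~d)):
            F (a <-> ~d): β-rule — branch into T a, F ~d  //  F a, T ~d.
              branch 1.2.1.1 (add T a, F ~d):
                × closes — contains both d and ~d.
              branch 1.2.1.2 (add F a, T ~d):
                ○ open, literals {a=F, d=F}.
          branch 1.2.2 (add F (e | c)):
            F (e | c): α-rule — add F e, F c.
            ○ open, literals {c=F, d=F, e=F}.
  branch 2 (add T ~((c & a) | (~~b | (d -> c)))):
    T ~((c & a) | (~~b | (d -> c))): α-rule — add F (c & a), F (~~b | (d -> c)).
    F (~~b | (d -> c)): α-rule — add F ~~b, F (d -> c).
    F ~~b: drop double negation, giving F b.
    F (d -> c): α-rule — add T d, F c.
    F (c & a): β-rule — branch into F c  //  F a.
      branch 2.1 (add F c):
        ○ open, literals {b=F, c=F, d=T}.
      branch 2.2 (add F a):
        ○ open, literals {a=F, b=F, c=F, d=T}.
2 branches closed, 6 open.
Each open branch fixes some atoms; the unmentioned ones are free. Counting distinct full assignments: branch {a=F, d=T, e=T} (b, c) contributes 4 new; branch {a=F, c=T, d=T} (b, e) contributes 2 new; branch {a=F, d=F} (b, c, e) contributes 8 new; branch {c=F, d=F, e=F} (a, b) contributes 2 new; branch {b=F, c=F, d=T} (a, e) contributes 3 new; branch {a=F, b=F, c=F, d=T} (e) contributes 0 new. Total: 19.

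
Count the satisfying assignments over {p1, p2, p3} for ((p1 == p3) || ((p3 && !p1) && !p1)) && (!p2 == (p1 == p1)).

Initial set: {(((p1 == p3) || ((p3 && !p1) && !p1)) && (!p2 == (p1 == p1)))}.
(((p1 == p3) || ((p3 && !p1) && !p1)) && (!p2 == (p1 == p1))): α-rule — add ((p1 == p3) || ((p3 && !p1) && !p1)), (!p2 == (p1 == p1)).
((p1 == p3) || ((p3 && !p1) && !p1)): β-rule — branch into (p1 == p3)  //  ((p3 && !p1) && !p1).
  branch 1 (add (p1 == p3)):
    (!p2 == (p1 == p1)): β-rule — branch into !p2, (p1 == p1)  //  !!p2, !(p1 == p1).
      branch 1.1 (add !p2, (p1 == p1)):
        (p1 == p3): β-rule — branch into p1, p3  //  !p1, !p3.
          branch 1.1.1 (add p1, p3):
            (p1 == p1): β-rule — branch into p1, p1  //  !p1, !p1.
              branch 1.1.1.1 (add p1, p1):
                ○ open, literals {p1=true, p2=false, p3=true}.
              branch 1.1.1.2 (add !p1, !p1):
                × closes — contains both p1 and !p1.
          branch 1.1.2 (add !p1, !p3):
            (p1 == p1): β-rule — branch into p1, p1  //  !p1, !p1.
              branch 1.1.2.1 (add p1, p1):
                × closes — contains both p1 and !p1.
              branch 1.1.2.2 (add !p1, !p1):
                ○ open, literals {p1=false, p2=false, p3=false}.
      branch 1.2 (add !!p2, !(p1 == p1)):
        (p1 == p3): β-rule — branch into p1, p3  //  !p1, !p3.
          branch 1.2.1 (add p1, p3):
            !(p1 == p1): β-rule — branch into p1, !p1  //  !p1, p1.
              branch 1.2.1.1 (add p1, !p1):
                × closes — contains both p1 and !p1.
              branch 1.2.1.2 (add !p1, p1):
                × closes — contains both p1 and !p1.
          branch 1.2.2 (add !p1, !p3):
            !(p1 == p1): β-rule — branch into p1, !p1  //  !p1, p1.
              branch 1.2.2.1 (add p1, !p1):
                × closes — contains both p1 and !p1.
              branch 1.2.2.2 (add !p1, p1):
                × closes — contains both p1 and !p1.
  branch 2 (add ((p3 && !p1) && !p1)):
    ((p3 && !p1) && !p1): α-rule — add (p3 && !p1), !p1.
    (p3 && !p1): α-rule — add p3, !p1.
    (!p2 == (p1 == p1)): β-rule — branch into !p2, (p1 == p1)  //  !!p2, !(p1 == p1).
      branch 2.1 (add !p2, (p1 == p1)):
        (p1 == p1): β-rule — branch into p1, p1  //  !p1, !p1.
          branch 2.1.1 (add p1, p1):
            × closes — contains both p1 and !p1.
          branch 2.1.2 (add !p1, !p1):
            ○ open, literals {p1=false, p2=false, p3=true}.
      branch 2.2 (add !!p2, !(p1 == p1)):
        !(p1 == p1): β-rule — branch into p1, !p1  //  !p1, p1.
          branch 2.2.1 (add p1, !p1):
            × closes — contains both p1 and !p1.
          branch 2.2.2 (add !p1, p1):
            × closes — contains both p1 and !p1.
9 branches closed, 3 open.
Each open branch fixes some atoms; the unmentioned ones are free. Counting distinct full assignments: branch {p1=true, p2=false, p3=true} (none free) contributes 1 new; branch {p1=false, p2=false, p3=false} (none free) contributes 1 new; branch {p1=false, p2=false, p3=true} (none free) contributes 1 new. Total: 3.

3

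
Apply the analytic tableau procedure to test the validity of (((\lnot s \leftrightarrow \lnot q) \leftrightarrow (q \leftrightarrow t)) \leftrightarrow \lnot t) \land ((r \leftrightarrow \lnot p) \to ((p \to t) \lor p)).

Assume the negation and expand:
Initial set: {\lnot ((((\lnot s \leftrightarrow \lnot q) \leftrightarrow (q \leftrightarrow t)) \leftrightarrow \lnot t) \land ((r \leftrightarrow \lnot p) \to ((p \to t) \lor p)))}.
\lnot ((((\lnot s \leftrightarrow \lnot q) \leftrightarrow (q \leftrightarrow t)) \leftrightarrow \lnot t) \land ((r \leftrightarrow \lnot p) \to ((p \to t) \lor p))): β-rule — branch into \lnot (((\lnot s \leftrightarrow \lnot q) \leftrightarrow (q \leftrightarrow t)) \leftrightarrow \lnot t)  //  \lnot ((r \leftrightarrow \lnot p) \to ((p \to t) \lor p)).
  branch 1 (add \lnot (((\lnot s \leftrightarrow \lnot q) \leftrightarrow (q \leftrightarrow t)) \leftrightarrow \lnot t)):
    \lnot (((\lnot s \leftrightarrow \lnot q) \leftrightarrow (q \leftrightarrow t)) \leftrightarrow \lnot t): β-rule — branch into ((\lnot s \leftrightarrow \lnot q) \leftrightarrow (q \leftrightarrow t)), \lnot \lnot t  //  \lnot ((\lnot s \leftrightarrow \lnot q) \leftrightarrow (q \leftrightarrow t)), \lnot t.
      branch 1.1 (add ((\lnot s \leftrightarrow \lnot q) \leftrightarrow (q \leftrightarrow t)), \lnot \lnot t):
        ((\lnot s \leftrightarrow \lnot q) \leftrightarrow (q \leftrightarrow t)): β-rule — branch into (\lnot s \leftrightarrow \lnot q), (q \leftrightarrow t)  //  \lnot (\lnot s \leftrightarrow \lnot q), \lnot (q \leftrightarrow t).
          branch 1.1.1 (add (\lnot s \leftrightarrow \lnot q), (q \leftrightarrow t)):
            (\lnot s \leftrightarrow \lnot q): β-rule — branch into \lnot s, \lnot q  //  \lnot \lnot s, \lnot \lnot q.
              branch 1.1.1.1 (add \lnot s, \lnot q):
                (q \leftrightarrow t): β-rule — branch into q, t  //  \lnot q, \lnot t.
                  branch 1.1.1.1.1 (add q, t):
                    × closes — contains both q and \lnot q.
                  branch 1.1.1.1.2 (add \lnot q, \lnot t):
                    × closes — contains both t and \lnot t.
              branch 1.1.1.2 (add \lnot \lnot s, \lnot \lnot q):
                (q \leftrightarrow t): β-rule — branch into q, t  //  \lnot q, \lnot t.
                  branch 1.1.1.2.1 (add q, t):
                    ○ open, literals {q=1, s=1, t=1}.
                  branch 1.1.1.2.2 (add \lnot q, \lnot t):
                    × closes — contains both q and \lnot q.
          branch 1.1.2 (add \lnot (\lnot s \leftrightarrow \lnot q), \lnot (q \leftrightarrow t)):
            \lnot (\lnot s \leftrightarrow \lnot q): β-rule — branch into \lnot s, \lnot \lnot q  //  \lnot \lnot s, \lnot q.
              branch 1.1.2.1 (add \lnot s, \lnot \lnot q):
                \lnot (q \leftrightarrow t): β-rule — branch into q, \lnot t  //  \lnot q, t.
                  branch 1.1.2.1.1 (add q, \lnot t):
                    × closes — contains both t and \lnot t.
                  branch 1.1.2.1.2 (add \lnot q, t):
                    × closes — contains both q and \lnot q.
              branch 1.1.2.2 (add \lnot \lnot s, \lnot q):
                \lnot (q \leftrightarrow t): β-rule — branch into q, \lnot t  //  \lnot q, t.
                  branch 1.1.2.2.1 (add q, \lnot t):
                    × closes — contains both q and \lnot q.
                  branch 1.1.2.2.2 (add \lnot q, t):
                    ○ open, literals {q=0, s=1, t=1}.
      branch 1.2 (add \lnot ((\lnot s \leftrightarrow \lnot q) \leftrightarrow (q \leftrightarrow t)), \lnot t):
        \lnot ((\lnot s \leftrightarrow \lnot q) \leftrightarrow (q \leftrightarrow t)): β-rule — branch into (\lnot s \leftrightarrow \lnot q), \lnot (q \leftrightarrow t)  //  \lnot (\lnot s \leftrightarrow \lnot q), (q \leftrightarrow t).
          branch 1.2.1 (add (\lnot s \leftrightarrow \lnot q), \lnot (q \leftrightarrow t)):
            (\lnot s \leftrightarrow \lnot q): β-rule — branch into \lnot s, \lnot q  //  \lnot \lnot s, \lnot \lnot q.
              branch 1.2.1.1 (add \lnot s, \lnot q):
                \lnot (q \leftrightarrow t): β-rule — branch into q, \lnot t  //  \lnot q, t.
                  branch 1.2.1.1.1 (add q, \lnot t):
                    × closes — contains both q and \lnot q.
                  branch 1.2.1.1.2 (add \lnot q, t):
                    × closes — contains both t and \lnot t.
              branch 1.2.1.2 (add \lnot \lnot s, \lnot \lnot q):
                \lnot (q \leftrightarrow t): β-rule — branch into q, \lnot t  //  \lnot q, t.
                  branch 1.2.1.2.1 (add q, \lnot t):
                    ○ open, literals {q=1, s=1, t=0}.
                  branch 1.2.1.2.2 (add \lnot q, t):
                    × closes — contains both q and \lnot q.
          branch 1.2.2 (add \lnot (\lnot s \leftrightarrow \lnot q), (q \leftrightarrow t)):
            \lnot (\lnot s \leftrightarrow \lnot q): β-rule — branch into \lnot s, \lnot \lnot q  //  \lnot \lnot s, \lnot q.
              branch 1.2.2.1 (add \lnot s, \lnot \lnot q):
                (q \leftrightarrow t): β-rule — branch into q, t  //  \lnot q, \lnot t.
                  branch 1.2.2.1.1 (add q, t):
                    × closes — contains both t and \lnot t.
                  branch 1.2.2.1.2 (add \lnot q, \lnot t):
                    × closes — contains both q and \lnot q.
              branch 1.2.2.2 (add \lnot \lnot s, \lnot q):
                (q \leftrightarrow t): β-rule — branch into q, t  //  \lnot q, \lnot t.
                  branch 1.2.2.2.1 (add q, t):
                    × closes — contains both q and \lnot q.
                  branch 1.2.2.2.2 (add \lnot q, \lnot t):
                    ○ open, literals {q=0, s=1, t=0}.
  branch 2 (add \lnot ((r \leftrightarrow \lnot p) \to ((p \to t) \lor p))):
    \lnot ((r \leftrightarrow \lnot p) \to ((p \to t) \lor p)): α-rule — add (r \leftrightarrow \lnot p), \lnot ((p \to t) \lor p).
    \lnot ((p \to t) \lor p): α-rule — add \lnot (p \to t), \lnot p.
    \lnot (p \to t): α-rule — add p, \lnot t.
    × closes — contains both p and \lnot p.
13 branches closed, 4 open.
An open branch gives a countermodel: q=1, s=1, t=1 (unmentioned atoms arbitrary); under it the original formula is false.

Not valid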